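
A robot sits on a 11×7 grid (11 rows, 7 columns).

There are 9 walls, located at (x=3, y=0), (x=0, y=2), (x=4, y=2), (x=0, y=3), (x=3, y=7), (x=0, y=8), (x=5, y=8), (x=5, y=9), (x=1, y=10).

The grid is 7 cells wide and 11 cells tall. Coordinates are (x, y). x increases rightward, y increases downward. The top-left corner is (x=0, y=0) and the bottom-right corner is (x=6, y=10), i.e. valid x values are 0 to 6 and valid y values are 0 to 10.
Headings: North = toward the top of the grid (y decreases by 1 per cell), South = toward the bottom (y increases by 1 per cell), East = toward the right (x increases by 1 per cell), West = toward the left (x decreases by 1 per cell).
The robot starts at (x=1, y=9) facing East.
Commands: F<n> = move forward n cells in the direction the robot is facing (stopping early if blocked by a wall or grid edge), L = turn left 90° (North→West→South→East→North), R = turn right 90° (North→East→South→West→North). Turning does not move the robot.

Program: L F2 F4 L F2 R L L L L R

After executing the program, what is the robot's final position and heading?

Start: (x=1, y=9), facing East
  L: turn left, now facing North
  F2: move forward 2, now at (x=1, y=7)
  F4: move forward 4, now at (x=1, y=3)
  L: turn left, now facing West
  F2: move forward 0/2 (blocked), now at (x=1, y=3)
  R: turn right, now facing North
  L: turn left, now facing West
  L: turn left, now facing South
  L: turn left, now facing East
  L: turn left, now facing North
  R: turn right, now facing East
Final: (x=1, y=3), facing East

Answer: Final position: (x=1, y=3), facing East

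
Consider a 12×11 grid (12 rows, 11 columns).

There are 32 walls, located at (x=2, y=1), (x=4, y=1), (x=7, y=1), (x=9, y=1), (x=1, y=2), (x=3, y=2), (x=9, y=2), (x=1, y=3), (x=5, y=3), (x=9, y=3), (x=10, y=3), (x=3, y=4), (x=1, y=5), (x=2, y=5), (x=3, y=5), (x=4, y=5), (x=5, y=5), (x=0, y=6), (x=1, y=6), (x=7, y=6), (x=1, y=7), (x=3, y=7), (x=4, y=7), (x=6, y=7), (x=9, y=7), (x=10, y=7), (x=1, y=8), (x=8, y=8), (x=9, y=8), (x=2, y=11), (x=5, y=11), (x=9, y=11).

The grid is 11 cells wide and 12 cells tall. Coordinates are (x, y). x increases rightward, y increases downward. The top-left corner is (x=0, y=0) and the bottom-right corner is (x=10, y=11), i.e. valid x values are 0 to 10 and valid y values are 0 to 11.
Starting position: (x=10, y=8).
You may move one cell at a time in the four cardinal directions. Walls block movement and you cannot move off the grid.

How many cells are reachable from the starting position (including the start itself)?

Answer: Reachable cells: 100

Derivation:
BFS flood-fill from (x=10, y=8):
  Distance 0: (x=10, y=8)
  Distance 1: (x=10, y=9)
  Distance 2: (x=9, y=9), (x=10, y=10)
  Distance 3: (x=8, y=9), (x=9, y=10), (x=10, y=11)
  Distance 4: (x=7, y=9), (x=8, y=10)
  Distance 5: (x=7, y=8), (x=6, y=9), (x=7, y=10), (x=8, y=11)
  Distance 6: (x=7, y=7), (x=6, y=8), (x=5, y=9), (x=6, y=10), (x=7, y=11)
  Distance 7: (x=8, y=7), (x=5, y=8), (x=4, y=9), (x=5, y=10), (x=6, y=11)
  Distance 8: (x=8, y=6), (x=5, y=7), (x=4, y=8), (x=3, y=9), (x=4, y=10)
  Distance 9: (x=8, y=5), (x=5, y=6), (x=9, y=6), (x=3, y=8), (x=2, y=9), (x=3, y=10), (x=4, y=11)
  Distance 10: (x=8, y=4), (x=7, y=5), (x=9, y=5), (x=4, y=6), (x=6, y=6), (x=10, y=6), (x=2, y=8), (x=1, y=9), (x=2, y=10), (x=3, y=11)
  Distance 11: (x=8, y=3), (x=7, y=4), (x=9, y=4), (x=6, y=5), (x=10, y=5), (x=3, y=6), (x=2, y=7), (x=0, y=9), (x=1, y=10)
  Distance 12: (x=8, y=2), (x=7, y=3), (x=6, y=4), (x=10, y=4), (x=2, y=6), (x=0, y=8), (x=0, y=10), (x=1, y=11)
  Distance 13: (x=8, y=1), (x=7, y=2), (x=6, y=3), (x=5, y=4), (x=0, y=7), (x=0, y=11)
  Distance 14: (x=8, y=0), (x=6, y=2), (x=4, y=4)
  Distance 15: (x=7, y=0), (x=9, y=0), (x=6, y=1), (x=5, y=2), (x=4, y=3)
  Distance 16: (x=6, y=0), (x=10, y=0), (x=5, y=1), (x=4, y=2), (x=3, y=3)
  Distance 17: (x=5, y=0), (x=10, y=1), (x=2, y=3)
  Distance 18: (x=4, y=0), (x=2, y=2), (x=10, y=2), (x=2, y=4)
  Distance 19: (x=3, y=0), (x=1, y=4)
  Distance 20: (x=2, y=0), (x=3, y=1), (x=0, y=4)
  Distance 21: (x=1, y=0), (x=0, y=3), (x=0, y=5)
  Distance 22: (x=0, y=0), (x=1, y=1), (x=0, y=2)
  Distance 23: (x=0, y=1)
Total reachable: 100 (grid has 100 open cells total)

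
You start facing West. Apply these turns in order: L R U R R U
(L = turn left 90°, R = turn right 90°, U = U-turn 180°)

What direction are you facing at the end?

Answer: Final heading: East

Derivation:
Start: West
  L (left (90° counter-clockwise)) -> South
  R (right (90° clockwise)) -> West
  U (U-turn (180°)) -> East
  R (right (90° clockwise)) -> South
  R (right (90° clockwise)) -> West
  U (U-turn (180°)) -> East
Final: East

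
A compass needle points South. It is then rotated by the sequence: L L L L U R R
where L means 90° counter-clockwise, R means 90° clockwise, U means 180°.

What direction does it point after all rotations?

Answer: Final heading: South

Derivation:
Start: South
  L (left (90° counter-clockwise)) -> East
  L (left (90° counter-clockwise)) -> North
  L (left (90° counter-clockwise)) -> West
  L (left (90° counter-clockwise)) -> South
  U (U-turn (180°)) -> North
  R (right (90° clockwise)) -> East
  R (right (90° clockwise)) -> South
Final: South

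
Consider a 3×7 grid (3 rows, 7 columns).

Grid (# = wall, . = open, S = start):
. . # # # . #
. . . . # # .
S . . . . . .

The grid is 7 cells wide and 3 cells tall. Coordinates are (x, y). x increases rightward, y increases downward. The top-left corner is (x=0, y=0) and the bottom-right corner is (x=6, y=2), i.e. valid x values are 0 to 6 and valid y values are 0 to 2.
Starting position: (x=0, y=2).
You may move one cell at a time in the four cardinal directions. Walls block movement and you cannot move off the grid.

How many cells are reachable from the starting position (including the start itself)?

BFS flood-fill from (x=0, y=2):
  Distance 0: (x=0, y=2)
  Distance 1: (x=0, y=1), (x=1, y=2)
  Distance 2: (x=0, y=0), (x=1, y=1), (x=2, y=2)
  Distance 3: (x=1, y=0), (x=2, y=1), (x=3, y=2)
  Distance 4: (x=3, y=1), (x=4, y=2)
  Distance 5: (x=5, y=2)
  Distance 6: (x=6, y=2)
  Distance 7: (x=6, y=1)
Total reachable: 14 (grid has 15 open cells total)

Answer: Reachable cells: 14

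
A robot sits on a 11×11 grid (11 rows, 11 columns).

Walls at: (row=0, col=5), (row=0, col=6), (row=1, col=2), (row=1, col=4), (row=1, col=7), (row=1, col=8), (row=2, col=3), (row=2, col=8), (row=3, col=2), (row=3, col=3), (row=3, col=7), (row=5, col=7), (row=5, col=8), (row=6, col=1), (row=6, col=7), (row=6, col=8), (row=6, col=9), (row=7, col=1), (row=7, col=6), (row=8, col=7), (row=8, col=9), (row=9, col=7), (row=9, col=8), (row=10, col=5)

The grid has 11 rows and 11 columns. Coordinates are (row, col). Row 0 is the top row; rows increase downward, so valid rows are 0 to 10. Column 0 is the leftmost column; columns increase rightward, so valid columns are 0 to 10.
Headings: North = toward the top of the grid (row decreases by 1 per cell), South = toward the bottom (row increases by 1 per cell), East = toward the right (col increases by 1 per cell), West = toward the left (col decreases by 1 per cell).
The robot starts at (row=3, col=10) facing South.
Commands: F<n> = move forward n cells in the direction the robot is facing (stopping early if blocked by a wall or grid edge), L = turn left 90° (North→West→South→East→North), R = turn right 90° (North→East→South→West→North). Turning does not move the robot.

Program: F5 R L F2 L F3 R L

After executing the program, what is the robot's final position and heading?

Answer: Final position: (row=10, col=10), facing East

Derivation:
Start: (row=3, col=10), facing South
  F5: move forward 5, now at (row=8, col=10)
  R: turn right, now facing West
  L: turn left, now facing South
  F2: move forward 2, now at (row=10, col=10)
  L: turn left, now facing East
  F3: move forward 0/3 (blocked), now at (row=10, col=10)
  R: turn right, now facing South
  L: turn left, now facing East
Final: (row=10, col=10), facing East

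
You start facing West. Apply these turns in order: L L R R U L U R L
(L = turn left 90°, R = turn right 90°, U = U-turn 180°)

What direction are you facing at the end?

Start: West
  L (left (90° counter-clockwise)) -> South
  L (left (90° counter-clockwise)) -> East
  R (right (90° clockwise)) -> South
  R (right (90° clockwise)) -> West
  U (U-turn (180°)) -> East
  L (left (90° counter-clockwise)) -> North
  U (U-turn (180°)) -> South
  R (right (90° clockwise)) -> West
  L (left (90° counter-clockwise)) -> South
Final: South

Answer: Final heading: South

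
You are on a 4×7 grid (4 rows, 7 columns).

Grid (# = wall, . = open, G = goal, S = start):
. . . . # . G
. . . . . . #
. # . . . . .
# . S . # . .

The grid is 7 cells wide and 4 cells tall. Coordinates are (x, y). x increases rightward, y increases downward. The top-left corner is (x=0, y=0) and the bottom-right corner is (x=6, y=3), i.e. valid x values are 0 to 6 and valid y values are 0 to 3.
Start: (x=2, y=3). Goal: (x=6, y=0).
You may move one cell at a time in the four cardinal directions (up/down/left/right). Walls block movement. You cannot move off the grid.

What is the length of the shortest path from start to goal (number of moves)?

BFS from (x=2, y=3) until reaching (x=6, y=0):
  Distance 0: (x=2, y=3)
  Distance 1: (x=2, y=2), (x=1, y=3), (x=3, y=3)
  Distance 2: (x=2, y=1), (x=3, y=2)
  Distance 3: (x=2, y=0), (x=1, y=1), (x=3, y=1), (x=4, y=2)
  Distance 4: (x=1, y=0), (x=3, y=0), (x=0, y=1), (x=4, y=1), (x=5, y=2)
  Distance 5: (x=0, y=0), (x=5, y=1), (x=0, y=2), (x=6, y=2), (x=5, y=3)
  Distance 6: (x=5, y=0), (x=6, y=3)
  Distance 7: (x=6, y=0)  <- goal reached here
One shortest path (7 moves): (x=2, y=3) -> (x=3, y=3) -> (x=3, y=2) -> (x=4, y=2) -> (x=5, y=2) -> (x=5, y=1) -> (x=5, y=0) -> (x=6, y=0)

Answer: Shortest path length: 7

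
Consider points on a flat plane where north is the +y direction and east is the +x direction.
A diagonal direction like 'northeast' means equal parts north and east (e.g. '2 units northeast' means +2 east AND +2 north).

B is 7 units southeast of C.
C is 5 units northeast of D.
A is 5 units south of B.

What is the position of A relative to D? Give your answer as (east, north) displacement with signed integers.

Place D at the origin (east=0, north=0).
  C is 5 units northeast of D: delta (east=+5, north=+5); C at (east=5, north=5).
  B is 7 units southeast of C: delta (east=+7, north=-7); B at (east=12, north=-2).
  A is 5 units south of B: delta (east=+0, north=-5); A at (east=12, north=-7).
Therefore A relative to D: (east=12, north=-7).

Answer: A is at (east=12, north=-7) relative to D.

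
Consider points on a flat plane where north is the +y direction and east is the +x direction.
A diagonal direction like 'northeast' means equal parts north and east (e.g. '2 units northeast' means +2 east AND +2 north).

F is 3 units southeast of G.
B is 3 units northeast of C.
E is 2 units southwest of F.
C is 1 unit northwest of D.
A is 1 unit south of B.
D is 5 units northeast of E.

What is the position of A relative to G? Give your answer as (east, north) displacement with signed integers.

Place G at the origin (east=0, north=0).
  F is 3 units southeast of G: delta (east=+3, north=-3); F at (east=3, north=-3).
  E is 2 units southwest of F: delta (east=-2, north=-2); E at (east=1, north=-5).
  D is 5 units northeast of E: delta (east=+5, north=+5); D at (east=6, north=0).
  C is 1 unit northwest of D: delta (east=-1, north=+1); C at (east=5, north=1).
  B is 3 units northeast of C: delta (east=+3, north=+3); B at (east=8, north=4).
  A is 1 unit south of B: delta (east=+0, north=-1); A at (east=8, north=3).
Therefore A relative to G: (east=8, north=3).

Answer: A is at (east=8, north=3) relative to G.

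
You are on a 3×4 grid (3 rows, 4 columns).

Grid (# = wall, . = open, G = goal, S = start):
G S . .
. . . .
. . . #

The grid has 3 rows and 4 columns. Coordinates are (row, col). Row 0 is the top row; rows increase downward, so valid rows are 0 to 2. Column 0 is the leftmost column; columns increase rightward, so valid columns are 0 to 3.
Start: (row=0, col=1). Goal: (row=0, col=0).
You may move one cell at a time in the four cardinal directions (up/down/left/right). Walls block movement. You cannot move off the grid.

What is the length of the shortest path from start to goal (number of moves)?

Answer: Shortest path length: 1

Derivation:
BFS from (row=0, col=1) until reaching (row=0, col=0):
  Distance 0: (row=0, col=1)
  Distance 1: (row=0, col=0), (row=0, col=2), (row=1, col=1)  <- goal reached here
One shortest path (1 moves): (row=0, col=1) -> (row=0, col=0)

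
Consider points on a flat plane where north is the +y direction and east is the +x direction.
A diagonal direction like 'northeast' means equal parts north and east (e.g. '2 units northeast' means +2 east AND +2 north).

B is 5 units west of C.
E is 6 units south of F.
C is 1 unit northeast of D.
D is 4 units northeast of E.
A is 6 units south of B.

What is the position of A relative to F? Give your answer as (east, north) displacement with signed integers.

Place F at the origin (east=0, north=0).
  E is 6 units south of F: delta (east=+0, north=-6); E at (east=0, north=-6).
  D is 4 units northeast of E: delta (east=+4, north=+4); D at (east=4, north=-2).
  C is 1 unit northeast of D: delta (east=+1, north=+1); C at (east=5, north=-1).
  B is 5 units west of C: delta (east=-5, north=+0); B at (east=0, north=-1).
  A is 6 units south of B: delta (east=+0, north=-6); A at (east=0, north=-7).
Therefore A relative to F: (east=0, north=-7).

Answer: A is at (east=0, north=-7) relative to F.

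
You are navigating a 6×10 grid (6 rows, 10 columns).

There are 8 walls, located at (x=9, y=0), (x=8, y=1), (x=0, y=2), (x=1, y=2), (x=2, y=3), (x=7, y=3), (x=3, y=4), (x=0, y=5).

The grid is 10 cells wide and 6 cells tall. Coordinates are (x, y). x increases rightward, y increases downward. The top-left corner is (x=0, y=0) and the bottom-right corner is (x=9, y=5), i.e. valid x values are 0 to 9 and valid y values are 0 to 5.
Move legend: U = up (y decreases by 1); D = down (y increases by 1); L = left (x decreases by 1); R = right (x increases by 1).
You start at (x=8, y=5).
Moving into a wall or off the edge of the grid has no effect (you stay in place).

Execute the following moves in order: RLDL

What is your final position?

Start: (x=8, y=5)
  R (right): (x=8, y=5) -> (x=9, y=5)
  L (left): (x=9, y=5) -> (x=8, y=5)
  D (down): blocked, stay at (x=8, y=5)
  L (left): (x=8, y=5) -> (x=7, y=5)
Final: (x=7, y=5)

Answer: Final position: (x=7, y=5)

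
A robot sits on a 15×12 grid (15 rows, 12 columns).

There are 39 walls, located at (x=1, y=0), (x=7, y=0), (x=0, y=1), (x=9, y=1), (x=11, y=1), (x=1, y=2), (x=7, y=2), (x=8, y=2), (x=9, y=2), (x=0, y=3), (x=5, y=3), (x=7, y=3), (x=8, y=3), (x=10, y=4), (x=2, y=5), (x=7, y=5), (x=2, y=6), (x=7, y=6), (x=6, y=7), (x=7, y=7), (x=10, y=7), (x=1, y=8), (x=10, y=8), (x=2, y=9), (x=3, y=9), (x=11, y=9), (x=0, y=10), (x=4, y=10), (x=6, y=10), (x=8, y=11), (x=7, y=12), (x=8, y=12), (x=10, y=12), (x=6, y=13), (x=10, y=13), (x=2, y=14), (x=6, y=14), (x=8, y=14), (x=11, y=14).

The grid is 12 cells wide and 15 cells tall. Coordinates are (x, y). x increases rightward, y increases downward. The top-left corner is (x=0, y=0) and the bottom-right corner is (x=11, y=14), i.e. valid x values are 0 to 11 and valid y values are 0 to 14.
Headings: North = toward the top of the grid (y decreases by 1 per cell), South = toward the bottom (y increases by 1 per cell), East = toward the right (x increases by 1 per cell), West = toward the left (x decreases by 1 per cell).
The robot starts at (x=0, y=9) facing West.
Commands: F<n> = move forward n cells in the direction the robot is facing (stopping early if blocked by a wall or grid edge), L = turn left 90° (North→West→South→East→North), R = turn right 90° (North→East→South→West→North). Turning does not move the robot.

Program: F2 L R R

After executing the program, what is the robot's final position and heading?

Start: (x=0, y=9), facing West
  F2: move forward 0/2 (blocked), now at (x=0, y=9)
  L: turn left, now facing South
  R: turn right, now facing West
  R: turn right, now facing North
Final: (x=0, y=9), facing North

Answer: Final position: (x=0, y=9), facing North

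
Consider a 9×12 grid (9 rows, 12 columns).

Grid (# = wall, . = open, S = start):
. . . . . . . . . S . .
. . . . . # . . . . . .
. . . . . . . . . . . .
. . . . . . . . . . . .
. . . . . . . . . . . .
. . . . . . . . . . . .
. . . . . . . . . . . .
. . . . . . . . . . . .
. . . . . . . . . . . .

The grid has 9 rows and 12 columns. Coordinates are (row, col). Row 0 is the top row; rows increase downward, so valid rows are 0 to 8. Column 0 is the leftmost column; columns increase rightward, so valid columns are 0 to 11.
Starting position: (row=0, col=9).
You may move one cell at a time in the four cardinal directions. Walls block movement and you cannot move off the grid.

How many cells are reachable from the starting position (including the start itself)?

Answer: Reachable cells: 107

Derivation:
BFS flood-fill from (row=0, col=9):
  Distance 0: (row=0, col=9)
  Distance 1: (row=0, col=8), (row=0, col=10), (row=1, col=9)
  Distance 2: (row=0, col=7), (row=0, col=11), (row=1, col=8), (row=1, col=10), (row=2, col=9)
  Distance 3: (row=0, col=6), (row=1, col=7), (row=1, col=11), (row=2, col=8), (row=2, col=10), (row=3, col=9)
  Distance 4: (row=0, col=5), (row=1, col=6), (row=2, col=7), (row=2, col=11), (row=3, col=8), (row=3, col=10), (row=4, col=9)
  Distance 5: (row=0, col=4), (row=2, col=6), (row=3, col=7), (row=3, col=11), (row=4, col=8), (row=4, col=10), (row=5, col=9)
  Distance 6: (row=0, col=3), (row=1, col=4), (row=2, col=5), (row=3, col=6), (row=4, col=7), (row=4, col=11), (row=5, col=8), (row=5, col=10), (row=6, col=9)
  Distance 7: (row=0, col=2), (row=1, col=3), (row=2, col=4), (row=3, col=5), (row=4, col=6), (row=5, col=7), (row=5, col=11), (row=6, col=8), (row=6, col=10), (row=7, col=9)
  Distance 8: (row=0, col=1), (row=1, col=2), (row=2, col=3), (row=3, col=4), (row=4, col=5), (row=5, col=6), (row=6, col=7), (row=6, col=11), (row=7, col=8), (row=7, col=10), (row=8, col=9)
  Distance 9: (row=0, col=0), (row=1, col=1), (row=2, col=2), (row=3, col=3), (row=4, col=4), (row=5, col=5), (row=6, col=6), (row=7, col=7), (row=7, col=11), (row=8, col=8), (row=8, col=10)
  Distance 10: (row=1, col=0), (row=2, col=1), (row=3, col=2), (row=4, col=3), (row=5, col=4), (row=6, col=5), (row=7, col=6), (row=8, col=7), (row=8, col=11)
  Distance 11: (row=2, col=0), (row=3, col=1), (row=4, col=2), (row=5, col=3), (row=6, col=4), (row=7, col=5), (row=8, col=6)
  Distance 12: (row=3, col=0), (row=4, col=1), (row=5, col=2), (row=6, col=3), (row=7, col=4), (row=8, col=5)
  Distance 13: (row=4, col=0), (row=5, col=1), (row=6, col=2), (row=7, col=3), (row=8, col=4)
  Distance 14: (row=5, col=0), (row=6, col=1), (row=7, col=2), (row=8, col=3)
  Distance 15: (row=6, col=0), (row=7, col=1), (row=8, col=2)
  Distance 16: (row=7, col=0), (row=8, col=1)
  Distance 17: (row=8, col=0)
Total reachable: 107 (grid has 107 open cells total)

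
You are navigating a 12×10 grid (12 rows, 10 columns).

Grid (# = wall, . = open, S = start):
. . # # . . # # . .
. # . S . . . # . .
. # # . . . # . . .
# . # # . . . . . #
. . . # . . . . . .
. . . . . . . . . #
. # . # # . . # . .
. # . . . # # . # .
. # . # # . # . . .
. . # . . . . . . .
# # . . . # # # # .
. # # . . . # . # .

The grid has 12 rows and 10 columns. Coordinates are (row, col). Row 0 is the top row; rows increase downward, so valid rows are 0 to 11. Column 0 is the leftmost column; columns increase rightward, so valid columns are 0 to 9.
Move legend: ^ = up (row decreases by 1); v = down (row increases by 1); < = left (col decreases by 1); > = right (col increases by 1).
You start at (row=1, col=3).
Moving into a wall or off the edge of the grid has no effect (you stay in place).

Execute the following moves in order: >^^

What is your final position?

Start: (row=1, col=3)
  > (right): (row=1, col=3) -> (row=1, col=4)
  ^ (up): (row=1, col=4) -> (row=0, col=4)
  ^ (up): blocked, stay at (row=0, col=4)
Final: (row=0, col=4)

Answer: Final position: (row=0, col=4)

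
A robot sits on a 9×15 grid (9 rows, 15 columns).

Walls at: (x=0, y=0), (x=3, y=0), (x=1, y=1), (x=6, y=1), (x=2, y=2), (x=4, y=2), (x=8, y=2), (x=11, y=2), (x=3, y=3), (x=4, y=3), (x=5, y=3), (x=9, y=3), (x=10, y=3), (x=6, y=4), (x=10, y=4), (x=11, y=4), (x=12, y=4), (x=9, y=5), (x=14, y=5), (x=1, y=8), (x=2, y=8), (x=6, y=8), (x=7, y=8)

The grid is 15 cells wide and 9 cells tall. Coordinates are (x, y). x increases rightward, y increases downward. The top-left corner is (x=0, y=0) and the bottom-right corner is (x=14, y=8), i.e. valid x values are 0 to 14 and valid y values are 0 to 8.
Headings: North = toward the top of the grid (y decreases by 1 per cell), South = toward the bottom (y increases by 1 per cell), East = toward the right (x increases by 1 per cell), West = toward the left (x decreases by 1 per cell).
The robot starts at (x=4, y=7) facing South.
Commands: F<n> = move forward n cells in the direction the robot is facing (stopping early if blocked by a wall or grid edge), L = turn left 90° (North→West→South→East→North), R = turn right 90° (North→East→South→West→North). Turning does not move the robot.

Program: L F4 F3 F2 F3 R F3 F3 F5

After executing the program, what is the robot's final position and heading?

Answer: Final position: (x=14, y=8), facing South

Derivation:
Start: (x=4, y=7), facing South
  L: turn left, now facing East
  F4: move forward 4, now at (x=8, y=7)
  F3: move forward 3, now at (x=11, y=7)
  F2: move forward 2, now at (x=13, y=7)
  F3: move forward 1/3 (blocked), now at (x=14, y=7)
  R: turn right, now facing South
  F3: move forward 1/3 (blocked), now at (x=14, y=8)
  F3: move forward 0/3 (blocked), now at (x=14, y=8)
  F5: move forward 0/5 (blocked), now at (x=14, y=8)
Final: (x=14, y=8), facing South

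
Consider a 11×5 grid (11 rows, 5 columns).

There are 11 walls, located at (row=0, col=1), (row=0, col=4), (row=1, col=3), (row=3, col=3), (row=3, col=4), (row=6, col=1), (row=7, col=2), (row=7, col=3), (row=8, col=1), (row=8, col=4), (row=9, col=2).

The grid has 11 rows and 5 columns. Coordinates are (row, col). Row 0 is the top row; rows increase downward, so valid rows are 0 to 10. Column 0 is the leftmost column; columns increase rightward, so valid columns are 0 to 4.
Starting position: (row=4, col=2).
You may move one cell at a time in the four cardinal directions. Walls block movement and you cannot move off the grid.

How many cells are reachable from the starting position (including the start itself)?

Answer: Reachable cells: 44

Derivation:
BFS flood-fill from (row=4, col=2):
  Distance 0: (row=4, col=2)
  Distance 1: (row=3, col=2), (row=4, col=1), (row=4, col=3), (row=5, col=2)
  Distance 2: (row=2, col=2), (row=3, col=1), (row=4, col=0), (row=4, col=4), (row=5, col=1), (row=5, col=3), (row=6, col=2)
  Distance 3: (row=1, col=2), (row=2, col=1), (row=2, col=3), (row=3, col=0), (row=5, col=0), (row=5, col=4), (row=6, col=3)
  Distance 4: (row=0, col=2), (row=1, col=1), (row=2, col=0), (row=2, col=4), (row=6, col=0), (row=6, col=4)
  Distance 5: (row=0, col=3), (row=1, col=0), (row=1, col=4), (row=7, col=0), (row=7, col=4)
  Distance 6: (row=0, col=0), (row=7, col=1), (row=8, col=0)
  Distance 7: (row=9, col=0)
  Distance 8: (row=9, col=1), (row=10, col=0)
  Distance 9: (row=10, col=1)
  Distance 10: (row=10, col=2)
  Distance 11: (row=10, col=3)
  Distance 12: (row=9, col=3), (row=10, col=4)
  Distance 13: (row=8, col=3), (row=9, col=4)
  Distance 14: (row=8, col=2)
Total reachable: 44 (grid has 44 open cells total)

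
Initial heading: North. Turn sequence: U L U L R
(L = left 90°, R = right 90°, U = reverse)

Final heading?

Answer: Final heading: West

Derivation:
Start: North
  U (U-turn (180°)) -> South
  L (left (90° counter-clockwise)) -> East
  U (U-turn (180°)) -> West
  L (left (90° counter-clockwise)) -> South
  R (right (90° clockwise)) -> West
Final: West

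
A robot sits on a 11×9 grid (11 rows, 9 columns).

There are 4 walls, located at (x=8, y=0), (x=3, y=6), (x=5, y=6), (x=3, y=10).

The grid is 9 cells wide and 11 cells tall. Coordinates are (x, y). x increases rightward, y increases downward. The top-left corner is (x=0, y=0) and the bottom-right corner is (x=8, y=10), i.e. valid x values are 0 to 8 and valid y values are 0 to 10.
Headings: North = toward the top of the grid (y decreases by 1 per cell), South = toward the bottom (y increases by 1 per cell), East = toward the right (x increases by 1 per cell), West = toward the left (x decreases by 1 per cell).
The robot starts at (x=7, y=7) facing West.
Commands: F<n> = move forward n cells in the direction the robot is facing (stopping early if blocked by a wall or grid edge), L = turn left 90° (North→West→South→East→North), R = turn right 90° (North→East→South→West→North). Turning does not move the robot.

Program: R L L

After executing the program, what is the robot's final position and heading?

Answer: Final position: (x=7, y=7), facing South

Derivation:
Start: (x=7, y=7), facing West
  R: turn right, now facing North
  L: turn left, now facing West
  L: turn left, now facing South
Final: (x=7, y=7), facing South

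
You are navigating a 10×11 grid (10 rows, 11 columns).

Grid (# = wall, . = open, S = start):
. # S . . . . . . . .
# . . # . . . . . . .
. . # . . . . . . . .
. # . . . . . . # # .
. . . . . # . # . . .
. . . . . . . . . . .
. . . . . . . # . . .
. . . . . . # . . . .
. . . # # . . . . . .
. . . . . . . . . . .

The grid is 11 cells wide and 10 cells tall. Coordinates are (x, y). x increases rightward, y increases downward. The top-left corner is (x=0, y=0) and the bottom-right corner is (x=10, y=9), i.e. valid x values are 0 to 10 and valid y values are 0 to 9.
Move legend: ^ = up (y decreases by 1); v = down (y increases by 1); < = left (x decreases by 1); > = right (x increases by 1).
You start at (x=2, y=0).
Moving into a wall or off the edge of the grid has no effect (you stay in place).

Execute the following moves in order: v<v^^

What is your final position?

Answer: Final position: (x=1, y=1)

Derivation:
Start: (x=2, y=0)
  v (down): (x=2, y=0) -> (x=2, y=1)
  < (left): (x=2, y=1) -> (x=1, y=1)
  v (down): (x=1, y=1) -> (x=1, y=2)
  ^ (up): (x=1, y=2) -> (x=1, y=1)
  ^ (up): blocked, stay at (x=1, y=1)
Final: (x=1, y=1)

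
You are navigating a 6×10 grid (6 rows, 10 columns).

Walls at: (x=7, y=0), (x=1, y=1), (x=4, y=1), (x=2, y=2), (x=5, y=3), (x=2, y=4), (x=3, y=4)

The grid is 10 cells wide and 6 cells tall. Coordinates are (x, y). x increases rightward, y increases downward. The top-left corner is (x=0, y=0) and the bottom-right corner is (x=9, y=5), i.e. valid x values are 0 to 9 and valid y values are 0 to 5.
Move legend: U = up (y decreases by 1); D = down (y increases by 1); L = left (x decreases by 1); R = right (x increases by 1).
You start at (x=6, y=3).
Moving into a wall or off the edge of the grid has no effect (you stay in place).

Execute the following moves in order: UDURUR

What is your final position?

Answer: Final position: (x=8, y=1)

Derivation:
Start: (x=6, y=3)
  U (up): (x=6, y=3) -> (x=6, y=2)
  D (down): (x=6, y=2) -> (x=6, y=3)
  U (up): (x=6, y=3) -> (x=6, y=2)
  R (right): (x=6, y=2) -> (x=7, y=2)
  U (up): (x=7, y=2) -> (x=7, y=1)
  R (right): (x=7, y=1) -> (x=8, y=1)
Final: (x=8, y=1)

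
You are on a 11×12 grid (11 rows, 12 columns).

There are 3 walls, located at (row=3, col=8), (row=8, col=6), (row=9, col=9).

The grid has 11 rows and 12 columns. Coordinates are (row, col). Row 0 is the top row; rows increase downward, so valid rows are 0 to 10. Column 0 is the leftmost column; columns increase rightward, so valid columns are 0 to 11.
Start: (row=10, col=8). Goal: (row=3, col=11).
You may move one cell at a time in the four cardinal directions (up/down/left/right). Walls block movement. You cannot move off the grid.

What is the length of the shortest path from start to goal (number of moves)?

Answer: Shortest path length: 10

Derivation:
BFS from (row=10, col=8) until reaching (row=3, col=11):
  Distance 0: (row=10, col=8)
  Distance 1: (row=9, col=8), (row=10, col=7), (row=10, col=9)
  Distance 2: (row=8, col=8), (row=9, col=7), (row=10, col=6), (row=10, col=10)
  Distance 3: (row=7, col=8), (row=8, col=7), (row=8, col=9), (row=9, col=6), (row=9, col=10), (row=10, col=5), (row=10, col=11)
  Distance 4: (row=6, col=8), (row=7, col=7), (row=7, col=9), (row=8, col=10), (row=9, col=5), (row=9, col=11), (row=10, col=4)
  Distance 5: (row=5, col=8), (row=6, col=7), (row=6, col=9), (row=7, col=6), (row=7, col=10), (row=8, col=5), (row=8, col=11), (row=9, col=4), (row=10, col=3)
  Distance 6: (row=4, col=8), (row=5, col=7), (row=5, col=9), (row=6, col=6), (row=6, col=10), (row=7, col=5), (row=7, col=11), (row=8, col=4), (row=9, col=3), (row=10, col=2)
  Distance 7: (row=4, col=7), (row=4, col=9), (row=5, col=6), (row=5, col=10), (row=6, col=5), (row=6, col=11), (row=7, col=4), (row=8, col=3), (row=9, col=2), (row=10, col=1)
  Distance 8: (row=3, col=7), (row=3, col=9), (row=4, col=6), (row=4, col=10), (row=5, col=5), (row=5, col=11), (row=6, col=4), (row=7, col=3), (row=8, col=2), (row=9, col=1), (row=10, col=0)
  Distance 9: (row=2, col=7), (row=2, col=9), (row=3, col=6), (row=3, col=10), (row=4, col=5), (row=4, col=11), (row=5, col=4), (row=6, col=3), (row=7, col=2), (row=8, col=1), (row=9, col=0)
  Distance 10: (row=1, col=7), (row=1, col=9), (row=2, col=6), (row=2, col=8), (row=2, col=10), (row=3, col=5), (row=3, col=11), (row=4, col=4), (row=5, col=3), (row=6, col=2), (row=7, col=1), (row=8, col=0)  <- goal reached here
One shortest path (10 moves): (row=10, col=8) -> (row=10, col=9) -> (row=10, col=10) -> (row=10, col=11) -> (row=9, col=11) -> (row=8, col=11) -> (row=7, col=11) -> (row=6, col=11) -> (row=5, col=11) -> (row=4, col=11) -> (row=3, col=11)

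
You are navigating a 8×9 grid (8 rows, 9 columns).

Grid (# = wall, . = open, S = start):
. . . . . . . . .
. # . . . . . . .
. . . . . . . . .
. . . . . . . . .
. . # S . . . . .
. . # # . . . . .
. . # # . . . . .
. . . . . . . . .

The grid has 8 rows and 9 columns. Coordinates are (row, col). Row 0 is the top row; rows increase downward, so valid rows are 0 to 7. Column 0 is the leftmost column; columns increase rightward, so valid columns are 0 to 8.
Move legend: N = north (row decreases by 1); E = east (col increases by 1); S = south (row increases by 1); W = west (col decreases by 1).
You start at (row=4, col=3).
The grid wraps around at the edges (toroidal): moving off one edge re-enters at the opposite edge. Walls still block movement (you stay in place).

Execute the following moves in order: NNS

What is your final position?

Start: (row=4, col=3)
  N (north): (row=4, col=3) -> (row=3, col=3)
  N (north): (row=3, col=3) -> (row=2, col=3)
  S (south): (row=2, col=3) -> (row=3, col=3)
Final: (row=3, col=3)

Answer: Final position: (row=3, col=3)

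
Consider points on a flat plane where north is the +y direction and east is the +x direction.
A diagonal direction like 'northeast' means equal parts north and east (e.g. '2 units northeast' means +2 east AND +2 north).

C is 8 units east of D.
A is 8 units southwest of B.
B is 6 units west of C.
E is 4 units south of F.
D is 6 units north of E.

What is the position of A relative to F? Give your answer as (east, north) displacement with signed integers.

Answer: A is at (east=-6, north=-6) relative to F.

Derivation:
Place F at the origin (east=0, north=0).
  E is 4 units south of F: delta (east=+0, north=-4); E at (east=0, north=-4).
  D is 6 units north of E: delta (east=+0, north=+6); D at (east=0, north=2).
  C is 8 units east of D: delta (east=+8, north=+0); C at (east=8, north=2).
  B is 6 units west of C: delta (east=-6, north=+0); B at (east=2, north=2).
  A is 8 units southwest of B: delta (east=-8, north=-8); A at (east=-6, north=-6).
Therefore A relative to F: (east=-6, north=-6).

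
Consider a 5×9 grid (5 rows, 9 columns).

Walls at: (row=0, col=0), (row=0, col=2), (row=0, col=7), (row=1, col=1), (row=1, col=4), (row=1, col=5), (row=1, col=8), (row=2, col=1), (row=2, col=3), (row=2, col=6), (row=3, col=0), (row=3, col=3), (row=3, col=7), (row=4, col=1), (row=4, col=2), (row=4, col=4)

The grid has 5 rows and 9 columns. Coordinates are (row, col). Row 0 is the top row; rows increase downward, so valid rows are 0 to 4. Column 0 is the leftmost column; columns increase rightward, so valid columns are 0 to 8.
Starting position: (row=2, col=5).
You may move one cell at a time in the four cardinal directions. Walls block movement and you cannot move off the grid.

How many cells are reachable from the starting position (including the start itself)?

BFS flood-fill from (row=2, col=5):
  Distance 0: (row=2, col=5)
  Distance 1: (row=2, col=4), (row=3, col=5)
  Distance 2: (row=3, col=4), (row=3, col=6), (row=4, col=5)
  Distance 3: (row=4, col=6)
  Distance 4: (row=4, col=7)
  Distance 5: (row=4, col=8)
  Distance 6: (row=3, col=8)
  Distance 7: (row=2, col=8)
  Distance 8: (row=2, col=7)
  Distance 9: (row=1, col=7)
  Distance 10: (row=1, col=6)
  Distance 11: (row=0, col=6)
  Distance 12: (row=0, col=5)
  Distance 13: (row=0, col=4)
  Distance 14: (row=0, col=3)
  Distance 15: (row=1, col=3)
  Distance 16: (row=1, col=2)
  Distance 17: (row=2, col=2)
  Distance 18: (row=3, col=2)
  Distance 19: (row=3, col=1)
Total reachable: 23 (grid has 29 open cells total)

Answer: Reachable cells: 23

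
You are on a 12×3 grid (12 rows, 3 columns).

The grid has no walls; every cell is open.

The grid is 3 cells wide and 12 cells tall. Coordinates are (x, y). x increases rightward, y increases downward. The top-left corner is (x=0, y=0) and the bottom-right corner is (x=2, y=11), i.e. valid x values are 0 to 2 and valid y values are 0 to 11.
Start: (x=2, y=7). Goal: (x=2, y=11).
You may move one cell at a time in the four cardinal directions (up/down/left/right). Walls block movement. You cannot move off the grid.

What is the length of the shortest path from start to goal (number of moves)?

BFS from (x=2, y=7) until reaching (x=2, y=11):
  Distance 0: (x=2, y=7)
  Distance 1: (x=2, y=6), (x=1, y=7), (x=2, y=8)
  Distance 2: (x=2, y=5), (x=1, y=6), (x=0, y=7), (x=1, y=8), (x=2, y=9)
  Distance 3: (x=2, y=4), (x=1, y=5), (x=0, y=6), (x=0, y=8), (x=1, y=9), (x=2, y=10)
  Distance 4: (x=2, y=3), (x=1, y=4), (x=0, y=5), (x=0, y=9), (x=1, y=10), (x=2, y=11)  <- goal reached here
One shortest path (4 moves): (x=2, y=7) -> (x=2, y=8) -> (x=2, y=9) -> (x=2, y=10) -> (x=2, y=11)

Answer: Shortest path length: 4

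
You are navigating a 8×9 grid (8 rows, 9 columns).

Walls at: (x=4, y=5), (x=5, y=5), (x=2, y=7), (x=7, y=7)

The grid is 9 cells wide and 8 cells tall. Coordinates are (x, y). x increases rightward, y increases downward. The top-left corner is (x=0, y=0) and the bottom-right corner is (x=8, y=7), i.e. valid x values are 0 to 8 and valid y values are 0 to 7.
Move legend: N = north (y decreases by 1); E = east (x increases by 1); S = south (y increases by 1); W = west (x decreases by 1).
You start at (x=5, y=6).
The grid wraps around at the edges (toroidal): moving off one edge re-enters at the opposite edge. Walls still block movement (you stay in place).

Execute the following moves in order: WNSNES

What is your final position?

Answer: Final position: (x=5, y=7)

Derivation:
Start: (x=5, y=6)
  W (west): (x=5, y=6) -> (x=4, y=6)
  N (north): blocked, stay at (x=4, y=6)
  S (south): (x=4, y=6) -> (x=4, y=7)
  N (north): (x=4, y=7) -> (x=4, y=6)
  E (east): (x=4, y=6) -> (x=5, y=6)
  S (south): (x=5, y=6) -> (x=5, y=7)
Final: (x=5, y=7)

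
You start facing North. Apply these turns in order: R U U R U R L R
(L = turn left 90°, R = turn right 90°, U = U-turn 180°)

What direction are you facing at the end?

Start: North
  R (right (90° clockwise)) -> East
  U (U-turn (180°)) -> West
  U (U-turn (180°)) -> East
  R (right (90° clockwise)) -> South
  U (U-turn (180°)) -> North
  R (right (90° clockwise)) -> East
  L (left (90° counter-clockwise)) -> North
  R (right (90° clockwise)) -> East
Final: East

Answer: Final heading: East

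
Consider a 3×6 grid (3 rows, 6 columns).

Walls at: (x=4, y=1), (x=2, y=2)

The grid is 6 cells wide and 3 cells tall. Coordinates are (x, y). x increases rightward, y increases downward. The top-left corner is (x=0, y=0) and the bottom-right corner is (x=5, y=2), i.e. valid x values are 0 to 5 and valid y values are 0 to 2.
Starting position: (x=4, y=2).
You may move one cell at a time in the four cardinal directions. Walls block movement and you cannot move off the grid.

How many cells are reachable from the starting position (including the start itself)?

Answer: Reachable cells: 16

Derivation:
BFS flood-fill from (x=4, y=2):
  Distance 0: (x=4, y=2)
  Distance 1: (x=3, y=2), (x=5, y=2)
  Distance 2: (x=3, y=1), (x=5, y=1)
  Distance 3: (x=3, y=0), (x=5, y=0), (x=2, y=1)
  Distance 4: (x=2, y=0), (x=4, y=0), (x=1, y=1)
  Distance 5: (x=1, y=0), (x=0, y=1), (x=1, y=2)
  Distance 6: (x=0, y=0), (x=0, y=2)
Total reachable: 16 (grid has 16 open cells total)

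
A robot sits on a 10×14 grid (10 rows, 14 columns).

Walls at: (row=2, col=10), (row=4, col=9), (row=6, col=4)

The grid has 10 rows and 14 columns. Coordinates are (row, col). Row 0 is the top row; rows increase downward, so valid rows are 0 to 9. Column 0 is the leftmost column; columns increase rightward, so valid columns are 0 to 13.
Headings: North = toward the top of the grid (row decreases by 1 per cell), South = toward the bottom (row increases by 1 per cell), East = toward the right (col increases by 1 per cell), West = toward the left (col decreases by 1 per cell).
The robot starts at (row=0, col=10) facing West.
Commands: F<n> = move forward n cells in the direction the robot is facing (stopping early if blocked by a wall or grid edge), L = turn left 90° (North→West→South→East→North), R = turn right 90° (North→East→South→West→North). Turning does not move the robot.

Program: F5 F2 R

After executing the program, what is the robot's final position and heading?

Start: (row=0, col=10), facing West
  F5: move forward 5, now at (row=0, col=5)
  F2: move forward 2, now at (row=0, col=3)
  R: turn right, now facing North
Final: (row=0, col=3), facing North

Answer: Final position: (row=0, col=3), facing North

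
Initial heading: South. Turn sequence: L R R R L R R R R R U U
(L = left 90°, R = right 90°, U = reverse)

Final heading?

Answer: Final heading: North

Derivation:
Start: South
  L (left (90° counter-clockwise)) -> East
  R (right (90° clockwise)) -> South
  R (right (90° clockwise)) -> West
  R (right (90° clockwise)) -> North
  L (left (90° counter-clockwise)) -> West
  R (right (90° clockwise)) -> North
  R (right (90° clockwise)) -> East
  R (right (90° clockwise)) -> South
  R (right (90° clockwise)) -> West
  R (right (90° clockwise)) -> North
  U (U-turn (180°)) -> South
  U (U-turn (180°)) -> North
Final: North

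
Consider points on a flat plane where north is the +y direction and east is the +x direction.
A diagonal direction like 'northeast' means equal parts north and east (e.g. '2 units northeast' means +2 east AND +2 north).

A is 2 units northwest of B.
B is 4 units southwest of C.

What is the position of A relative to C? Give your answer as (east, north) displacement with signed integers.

Answer: A is at (east=-6, north=-2) relative to C.

Derivation:
Place C at the origin (east=0, north=0).
  B is 4 units southwest of C: delta (east=-4, north=-4); B at (east=-4, north=-4).
  A is 2 units northwest of B: delta (east=-2, north=+2); A at (east=-6, north=-2).
Therefore A relative to C: (east=-6, north=-2).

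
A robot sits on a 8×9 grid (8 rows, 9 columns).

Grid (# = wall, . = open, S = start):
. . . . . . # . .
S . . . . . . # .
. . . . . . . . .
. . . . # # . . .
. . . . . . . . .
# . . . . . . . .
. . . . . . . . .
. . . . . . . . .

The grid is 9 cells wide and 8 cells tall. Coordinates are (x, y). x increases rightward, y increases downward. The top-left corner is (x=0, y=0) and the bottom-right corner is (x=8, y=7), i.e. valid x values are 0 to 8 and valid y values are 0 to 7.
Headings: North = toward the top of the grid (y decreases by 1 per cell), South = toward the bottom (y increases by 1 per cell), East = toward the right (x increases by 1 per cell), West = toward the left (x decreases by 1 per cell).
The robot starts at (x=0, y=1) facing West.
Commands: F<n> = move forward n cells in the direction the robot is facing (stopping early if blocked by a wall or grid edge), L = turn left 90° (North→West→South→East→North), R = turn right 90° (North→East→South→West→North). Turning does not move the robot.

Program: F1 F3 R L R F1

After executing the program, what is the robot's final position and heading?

Answer: Final position: (x=0, y=0), facing North

Derivation:
Start: (x=0, y=1), facing West
  F1: move forward 0/1 (blocked), now at (x=0, y=1)
  F3: move forward 0/3 (blocked), now at (x=0, y=1)
  R: turn right, now facing North
  L: turn left, now facing West
  R: turn right, now facing North
  F1: move forward 1, now at (x=0, y=0)
Final: (x=0, y=0), facing North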